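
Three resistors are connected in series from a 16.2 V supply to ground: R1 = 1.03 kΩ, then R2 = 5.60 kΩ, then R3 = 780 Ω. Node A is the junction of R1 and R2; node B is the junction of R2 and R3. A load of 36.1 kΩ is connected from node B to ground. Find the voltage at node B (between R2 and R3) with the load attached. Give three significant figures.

V ≈ 1.67 V

At node B, R3 is in parallel with the load: R3‖R_L = 763.5 Ω.
Below node A the resistance is R2 + (R3‖R_L) = 6364 Ω, so V_A = 16.2 × 6364/7394 = 13.94 V.
Then V_B = V_A × (R3‖R_L)/(R2 + R3‖R_L) = 13.94 × 763.5/6364 = 1.67 V.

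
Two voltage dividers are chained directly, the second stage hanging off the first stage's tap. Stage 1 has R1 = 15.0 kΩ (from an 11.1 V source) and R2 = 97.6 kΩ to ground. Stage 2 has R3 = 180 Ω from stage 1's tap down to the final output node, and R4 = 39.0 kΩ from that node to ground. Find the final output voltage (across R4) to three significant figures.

V_out ≈ 7.19 V

Stage 2 presents R3+R4 = 39180 Ω as a load on stage 1's tap.
Stage 1's lower leg becomes R2‖(R3+R4) = 27960 Ω, so V_mid = 11.1 × 27960/42960 = 7.224 V.
Stage 2 is itself unloaded: V_out = V_mid × R4/(R3+R4) = 7.224 × 39000/39180 = 7.19 V.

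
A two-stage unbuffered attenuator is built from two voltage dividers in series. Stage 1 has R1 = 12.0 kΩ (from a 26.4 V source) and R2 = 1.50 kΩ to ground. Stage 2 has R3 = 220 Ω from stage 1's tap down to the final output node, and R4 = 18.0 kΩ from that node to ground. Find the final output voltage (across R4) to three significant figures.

V_out ≈ 2.70 V

Stage 2 presents R3+R4 = 18220 Ω as a load on stage 1's tap.
Stage 1's lower leg becomes R2‖(R3+R4) = 1386 Ω, so V_mid = 26.4 × 1386/13390 = 2.733 V.
Stage 2 is itself unloaded: V_out = V_mid × R4/(R3+R4) = 2.733 × 18000/18220 = 2.70 V.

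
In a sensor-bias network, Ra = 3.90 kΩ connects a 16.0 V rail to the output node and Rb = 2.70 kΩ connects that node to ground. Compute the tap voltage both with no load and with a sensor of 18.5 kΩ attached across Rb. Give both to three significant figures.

Open-circuit: V = 16.0 × 2.70/(3.90 + 2.70) = 6.55 V.
With the load, Rb becomes Rb‖R_L = 2.356 kΩ, so V = 16.0 × 2.356/6.256 = 6.03 V.

Unloaded: 6.55 V; loaded: 6.03 V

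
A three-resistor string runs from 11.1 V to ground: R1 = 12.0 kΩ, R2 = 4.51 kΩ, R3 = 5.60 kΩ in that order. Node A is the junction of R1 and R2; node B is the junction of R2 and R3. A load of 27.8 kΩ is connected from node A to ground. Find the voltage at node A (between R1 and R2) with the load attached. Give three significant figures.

Below node A the series string R2+R3 = 10.11 kΩ sits in parallel with the 27.8 kΩ load: 7.414 kΩ.
V_A = 11.1 × 7.414/(12.0 + 7.414) = 4.24 V.

V ≈ 4.24 V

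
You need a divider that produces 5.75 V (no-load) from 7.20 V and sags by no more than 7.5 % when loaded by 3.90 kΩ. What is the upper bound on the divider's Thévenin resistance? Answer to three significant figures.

Loading drop = R_th/(R_th + R_L) ≤ 0.0750, so R_th ≤ R_L · ε/(1−ε) = 3.90 kΩ × 0.0750/0.9250 = 316 Ω.

R_th ≤ 316 Ω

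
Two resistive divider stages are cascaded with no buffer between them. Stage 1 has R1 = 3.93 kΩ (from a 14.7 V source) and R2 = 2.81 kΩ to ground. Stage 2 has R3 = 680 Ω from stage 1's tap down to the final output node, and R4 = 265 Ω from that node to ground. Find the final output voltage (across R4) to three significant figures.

V_out ≈ 0.629 V

Stage 2 presents R3+R4 = 945.0 Ω as a load on stage 1's tap.
Stage 1's lower leg becomes R2‖(R3+R4) = 707.2 Ω, so V_mid = 14.7 × 707.2/4637 = 2.242 V.
Stage 2 is itself unloaded: V_out = V_mid × R4/(R3+R4) = 2.242 × 265/945.0 = 0.629 V.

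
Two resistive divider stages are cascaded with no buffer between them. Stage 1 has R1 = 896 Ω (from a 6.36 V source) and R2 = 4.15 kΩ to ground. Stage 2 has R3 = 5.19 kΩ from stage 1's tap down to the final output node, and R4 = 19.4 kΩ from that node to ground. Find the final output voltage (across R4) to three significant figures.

V_out ≈ 4.01 V

Stage 2 presents R3+R4 = 24590 Ω as a load on stage 1's tap.
Stage 1's lower leg becomes R2‖(R3+R4) = 3551 Ω, so V_mid = 6.36 × 3551/4447 = 5.078 V.
Stage 2 is itself unloaded: V_out = V_mid × R4/(R3+R4) = 5.078 × 19400/24590 = 4.01 V.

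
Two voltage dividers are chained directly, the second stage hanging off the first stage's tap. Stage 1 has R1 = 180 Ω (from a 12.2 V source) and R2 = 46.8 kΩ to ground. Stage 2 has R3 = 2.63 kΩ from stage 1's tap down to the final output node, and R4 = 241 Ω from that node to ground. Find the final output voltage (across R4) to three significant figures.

V_out ≈ 0.960 V

Stage 2 presents R3+R4 = 2871 Ω as a load on stage 1's tap.
Stage 1's lower leg becomes R2‖(R3+R4) = 2705 Ω, so V_mid = 12.2 × 2705/2885 = 11.44 V.
Stage 2 is itself unloaded: V_out = V_mid × R4/(R3+R4) = 11.44 × 241/2871 = 0.960 V.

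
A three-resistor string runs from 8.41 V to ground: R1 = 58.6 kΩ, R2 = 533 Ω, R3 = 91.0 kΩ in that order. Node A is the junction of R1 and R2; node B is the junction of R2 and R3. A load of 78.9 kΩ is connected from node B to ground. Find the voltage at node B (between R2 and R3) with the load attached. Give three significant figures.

At node B, R3 is in parallel with the load: R3‖R_L = 42260 Ω.
Below node A the resistance is R2 + (R3‖R_L) = 42790 Ω, so V_A = 8.41 × 42790/101400 = 3.549 V.
Then V_B = V_A × (R3‖R_L)/(R2 + R3‖R_L) = 3.549 × 42260/42790 = 3.51 V.

V ≈ 3.51 V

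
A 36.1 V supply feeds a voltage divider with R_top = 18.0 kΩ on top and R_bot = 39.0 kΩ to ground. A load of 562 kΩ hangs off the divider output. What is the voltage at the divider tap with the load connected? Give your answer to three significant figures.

The load sits in parallel with R_bot: R_bot‖R_L = (39.0 × 562) / (39.0 + 562) = 36.47 kΩ.
V_out = 36.1 × 36.47 / (18.0 + 36.47) = 36.1 × 36.47/54.47 = 24.2 V.
(Unloaded it would have been 24.7 V.)

V_out ≈ 24.2 V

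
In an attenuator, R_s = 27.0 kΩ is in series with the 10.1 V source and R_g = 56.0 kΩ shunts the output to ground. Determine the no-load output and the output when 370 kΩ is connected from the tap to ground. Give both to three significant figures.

Unloaded: 6.81 V; loaded: 6.49 V

Open-circuit: V = 10.1 × 56.0/(27.0 + 56.0) = 6.81 V.
With the load, R_g becomes R_g‖R_L = 48.64 kΩ, so V = 10.1 × 48.64/75.64 = 6.49 V.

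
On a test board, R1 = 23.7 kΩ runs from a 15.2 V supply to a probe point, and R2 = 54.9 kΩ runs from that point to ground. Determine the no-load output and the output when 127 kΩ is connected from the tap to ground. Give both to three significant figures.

Open-circuit: V = 15.2 × 54.9/(23.7 + 54.9) = 10.6 V.
With the load, R2 becomes R2‖R_L = 38.33 kΩ, so V = 15.2 × 38.33/62.03 = 9.39 V.

Unloaded: 10.6 V; loaded: 9.39 V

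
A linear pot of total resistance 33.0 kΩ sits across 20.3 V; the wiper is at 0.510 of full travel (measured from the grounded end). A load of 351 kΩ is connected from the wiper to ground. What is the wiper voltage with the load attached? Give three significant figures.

V ≈ 10.1 V

The wiper splits the pot into (1−α)R = 16.17 kΩ above and αR = 16.83 kΩ below.
Lower section ‖ load = 16.06 kΩ.
V_wiper = 20.3 × 16.06/(16.17 + 16.06) = 10.1 V.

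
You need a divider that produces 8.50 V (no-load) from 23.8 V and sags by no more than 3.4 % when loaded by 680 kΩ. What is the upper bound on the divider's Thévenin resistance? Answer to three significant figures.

R_th ≤ 23.9 kΩ

Loading drop = R_th/(R_th + R_L) ≤ 0.0340, so R_th ≤ R_L · ε/(1−ε) = 680 kΩ × 0.0340/0.9660 = 23.9 kΩ.
(Any R1, R2 with R2/(R1+R2) = 0.357 and R1‖R2 ≤ 23.9 kΩ will meet the spec.)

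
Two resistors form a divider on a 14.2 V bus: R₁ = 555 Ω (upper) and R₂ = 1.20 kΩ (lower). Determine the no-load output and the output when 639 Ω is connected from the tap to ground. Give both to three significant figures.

Open-circuit: V = 14.2 × 1200/(555 + 1200) = 9.71 V.
With the load, R₂ becomes R₂‖R_L = 417.0 Ω, so V = 14.2 × 417.0/972.0 = 6.09 V.

Unloaded: 9.71 V; loaded: 6.09 V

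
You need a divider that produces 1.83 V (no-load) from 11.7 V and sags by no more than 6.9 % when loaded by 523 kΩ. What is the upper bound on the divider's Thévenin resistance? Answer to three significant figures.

R_th ≤ 38.8 kΩ

Loading drop = R_th/(R_th + R_L) ≤ 0.0690, so R_th ≤ R_L · ε/(1−ε) = 523 kΩ × 0.0690/0.9310 = 38.8 kΩ.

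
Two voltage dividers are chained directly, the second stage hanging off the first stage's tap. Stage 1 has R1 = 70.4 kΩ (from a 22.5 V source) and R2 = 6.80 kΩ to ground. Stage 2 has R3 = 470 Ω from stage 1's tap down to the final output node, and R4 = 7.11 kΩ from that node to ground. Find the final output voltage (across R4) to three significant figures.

Stage 2 presents R3+R4 = 7580 Ω as a load on stage 1's tap.
Stage 1's lower leg becomes R2‖(R3+R4) = 3584 Ω, so V_mid = 22.5 × 3584/73980 = 1.090 V.
Stage 2 is itself unloaded: V_out = V_mid × R4/(R3+R4) = 1.090 × 7110/7580 = 1.02 V.

V_out ≈ 1.02 V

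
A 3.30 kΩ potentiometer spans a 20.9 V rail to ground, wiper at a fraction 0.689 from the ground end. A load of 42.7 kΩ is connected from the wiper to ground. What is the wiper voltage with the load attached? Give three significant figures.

The wiper splits the pot into (1−α)R = 1.026 kΩ above and αR = 2.274 kΩ below.
Lower section ‖ load = 2.159 kΩ.
V_wiper = 20.9 × 2.159/(1.026 + 2.159) = 14.2 V.

V ≈ 14.2 V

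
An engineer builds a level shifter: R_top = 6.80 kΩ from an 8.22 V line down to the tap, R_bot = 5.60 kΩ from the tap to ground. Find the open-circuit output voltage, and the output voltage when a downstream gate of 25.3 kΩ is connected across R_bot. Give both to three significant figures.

Open-circuit: V = 8.22 × 5.60/(6.80 + 5.60) = 3.71 V.
With the load, R_bot becomes R_bot‖R_L = 4.585 kΩ, so V = 8.22 × 4.585/11.39 = 3.31 V.

Unloaded: 3.71 V; loaded: 3.31 V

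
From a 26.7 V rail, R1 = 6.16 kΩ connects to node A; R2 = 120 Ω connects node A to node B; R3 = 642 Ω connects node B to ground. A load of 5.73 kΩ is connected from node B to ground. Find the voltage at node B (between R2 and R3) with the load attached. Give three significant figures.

V ≈ 2.25 V

At node B, R3 is in parallel with the load: R3‖R_L = 577.3 Ω.
Below node A the resistance is R2 + (R3‖R_L) = 697.3 Ω, so V_A = 26.7 × 697.3/6857 = 2.715 V.
Then V_B = V_A × (R3‖R_L)/(R2 + R3‖R_L) = 2.715 × 577.3/697.3 = 2.25 V.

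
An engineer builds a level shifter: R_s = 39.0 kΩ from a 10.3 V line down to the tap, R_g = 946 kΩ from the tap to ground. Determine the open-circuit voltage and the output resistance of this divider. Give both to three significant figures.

V_th is the open-circuit tap voltage: 10.3 × 946/(39.0 + 946) = 9.89 V.
With the supply zeroed, R_s and R_g appear in parallel from the tap: R_th = R_s‖R_g = (39.0 × 946)/985.0 = 37.5 kΩ.

V_th = 9.89 V, R_th = 37.5 kΩ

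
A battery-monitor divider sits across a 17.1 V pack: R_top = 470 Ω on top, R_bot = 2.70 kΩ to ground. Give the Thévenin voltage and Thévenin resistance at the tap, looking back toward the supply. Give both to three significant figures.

V_th = 14.6 V, R_th = 400 Ω

V_th is the open-circuit tap voltage: 17.1 × 2700/(470 + 2700) = 14.6 V.
With the supply zeroed, R_top and R_bot appear in parallel from the tap: R_th = R_top‖R_bot = (470 × 2700)/3170 = 400 Ω.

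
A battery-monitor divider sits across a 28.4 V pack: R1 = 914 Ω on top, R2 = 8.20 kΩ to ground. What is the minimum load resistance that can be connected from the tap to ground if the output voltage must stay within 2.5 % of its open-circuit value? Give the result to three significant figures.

R_L(min) ≈ 32.1 kΩ

Output resistance R_th = R1‖R2 = (914 × 8200)/9114 = 822.3 Ω.
The fractional drop is R_th/(R_th + R_L); requiring this ≤ 0.0250 gives R_L ≥ R_th(1/0.0250 − 1) = 822.3 × 39.00 = 32.1 kΩ.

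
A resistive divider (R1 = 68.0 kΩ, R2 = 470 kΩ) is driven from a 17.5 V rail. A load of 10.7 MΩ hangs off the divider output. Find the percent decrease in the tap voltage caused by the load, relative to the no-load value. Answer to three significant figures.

The divider's output (Thévenin) resistance is R1‖R2 = 59.41 kΩ.
Fractional drop under load = R_th/(R_th + R_L) = 59.41 / (59.41 + 10700) = 0.005521.
So the output falls by 0.552 %.

0.552 %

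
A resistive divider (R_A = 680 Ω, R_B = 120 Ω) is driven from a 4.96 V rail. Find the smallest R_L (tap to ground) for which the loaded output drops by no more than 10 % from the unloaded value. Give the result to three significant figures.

Output resistance R_th = R_A‖R_B = (680 × 120)/800.0 = 102.0 Ω.
The fractional drop is R_th/(R_th + R_L); requiring this ≤ 0.100 gives R_L ≥ R_th(1/0.100 − 1) = 102.0 × 9.000 = 918 Ω.

R_L(min) ≈ 918 Ω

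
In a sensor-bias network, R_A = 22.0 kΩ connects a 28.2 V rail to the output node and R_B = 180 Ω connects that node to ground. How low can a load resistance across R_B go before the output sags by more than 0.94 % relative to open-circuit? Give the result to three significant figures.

R_L(min) ≈ 18.8 kΩ

Output resistance R_th = R_A‖R_B = (22000 × 180)/22180 = 178.5 Ω.
The fractional drop is R_th/(R_th + R_L); requiring this ≤ 0.00940 gives R_L ≥ R_th(1/0.00940 − 1) = 178.5 × 105.4 = 18.8 kΩ.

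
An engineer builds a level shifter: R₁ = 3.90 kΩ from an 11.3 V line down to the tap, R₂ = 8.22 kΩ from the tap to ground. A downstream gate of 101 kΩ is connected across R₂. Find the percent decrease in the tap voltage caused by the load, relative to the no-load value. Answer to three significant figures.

2.55 %

The divider's output (Thévenin) resistance is R₁‖R₂ = 2.645 kΩ.
Fractional drop under load = R_th/(R_th + R_L) = 2.645 / (2.645 + 101) = 0.02552.
So the output falls by 2.55 %.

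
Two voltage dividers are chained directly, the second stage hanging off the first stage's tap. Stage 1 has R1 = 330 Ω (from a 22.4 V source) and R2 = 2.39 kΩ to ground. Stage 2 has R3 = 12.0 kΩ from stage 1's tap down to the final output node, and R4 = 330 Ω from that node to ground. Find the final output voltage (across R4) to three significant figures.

V_out ≈ 0.515 V

Stage 2 presents R3+R4 = 12330 Ω as a load on stage 1's tap.
Stage 1's lower leg becomes R2‖(R3+R4) = 2002 Ω, so V_mid = 22.4 × 2002/2332 = 19.23 V.
Stage 2 is itself unloaded: V_out = V_mid × R4/(R3+R4) = 19.23 × 330/12330 = 0.515 V.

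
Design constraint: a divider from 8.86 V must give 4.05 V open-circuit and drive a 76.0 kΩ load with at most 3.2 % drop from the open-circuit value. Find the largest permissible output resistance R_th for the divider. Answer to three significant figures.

R_th ≤ 2.51 kΩ

Loading drop = R_th/(R_th + R_L) ≤ 0.0320, so R_th ≤ R_L · ε/(1−ε) = 76.0 kΩ × 0.0320/0.9680 = 2.51 kΩ.
(Any R1, R2 with R2/(R1+R2) = 0.457 and R1‖R2 ≤ 2.51 kΩ will meet the spec.)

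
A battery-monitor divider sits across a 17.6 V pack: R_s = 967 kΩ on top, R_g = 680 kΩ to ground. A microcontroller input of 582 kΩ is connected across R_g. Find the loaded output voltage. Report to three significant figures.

V_out ≈ 4.31 V

The load sits in parallel with R_g: R_g‖R_L = (680 × 582) / (680 + 582) = 313.6 kΩ.
V_out = 17.6 × 313.6 / (967 + 313.6) = 17.6 × 313.6/1281 = 4.31 V.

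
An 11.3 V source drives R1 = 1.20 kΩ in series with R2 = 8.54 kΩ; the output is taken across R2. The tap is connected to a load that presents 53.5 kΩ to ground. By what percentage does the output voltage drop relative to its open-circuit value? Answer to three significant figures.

The divider's output (Thévenin) resistance is R1‖R2 = 1.052 kΩ.
Fractional drop under load = R_th/(R_th + R_L) = 1.052 / (1.052 + 53.5) = 0.01929.
So the output falls by 1.93 %.

1.93 %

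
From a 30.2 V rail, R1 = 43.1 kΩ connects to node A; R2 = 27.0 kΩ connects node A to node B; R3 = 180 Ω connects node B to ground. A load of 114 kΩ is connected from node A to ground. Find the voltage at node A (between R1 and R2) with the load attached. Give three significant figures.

Below node A the series string R2+R3 = 27180 Ω sits in parallel with the 114000 Ω load: 21950 Ω.
V_A = 30.2 × 21950/(43100 + 21950) = 10.2 V.

V ≈ 10.2 V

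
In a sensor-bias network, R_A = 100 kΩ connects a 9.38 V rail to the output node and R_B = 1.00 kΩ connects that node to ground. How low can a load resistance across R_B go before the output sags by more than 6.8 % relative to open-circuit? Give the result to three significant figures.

R_L(min) ≈ 13.6 kΩ

Output resistance R_th = R_A‖R_B = (100000 × 1000)/101000 = 990.1 Ω.
The fractional drop is R_th/(R_th + R_L); requiring this ≤ 0.0680 gives R_L ≥ R_th(1/0.0680 − 1) = 990.1 × 13.71 = 13.6 kΩ.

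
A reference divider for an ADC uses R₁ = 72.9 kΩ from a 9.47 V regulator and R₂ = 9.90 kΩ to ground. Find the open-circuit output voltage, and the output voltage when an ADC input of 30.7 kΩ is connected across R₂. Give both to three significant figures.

Open-circuit: V = 9.47 × 9.90/(72.9 + 9.90) = 1.13 V.
With the load, R₂ becomes R₂‖R_L = 7.486 kΩ, so V = 9.47 × 7.486/80.39 = 0.882 V.

Unloaded: 1.13 V; loaded: 0.882 V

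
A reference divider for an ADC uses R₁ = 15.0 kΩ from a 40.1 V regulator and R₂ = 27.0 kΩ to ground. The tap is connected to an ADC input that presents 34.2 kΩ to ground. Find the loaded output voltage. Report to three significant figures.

The load sits in parallel with R₂: R₂‖R_L = (27.0 × 34.2) / (27.0 + 34.2) = 15.09 kΩ.
V_out = 40.1 × 15.09 / (15.0 + 15.09) = 40.1 × 15.09/30.09 = 20.1 V.
(Unloaded it would have been 25.8 V.)

V_out ≈ 20.1 V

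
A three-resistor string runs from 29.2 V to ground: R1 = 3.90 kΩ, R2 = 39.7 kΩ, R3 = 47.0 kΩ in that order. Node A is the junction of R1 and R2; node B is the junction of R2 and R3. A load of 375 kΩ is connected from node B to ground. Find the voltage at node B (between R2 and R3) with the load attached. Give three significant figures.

At node B, R3 is in parallel with the load: R3‖R_L = 41.77 kΩ.
Below node A the resistance is R2 + (R3‖R_L) = 81.47 kΩ, so V_A = 29.2 × 81.47/85.37 = 27.87 V.
Then V_B = V_A × (R3‖R_L)/(R2 + R3‖R_L) = 27.87 × 41.77/81.47 = 14.3 V.

V ≈ 14.3 V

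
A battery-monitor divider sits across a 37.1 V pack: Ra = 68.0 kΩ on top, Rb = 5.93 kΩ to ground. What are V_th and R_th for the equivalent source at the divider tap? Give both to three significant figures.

V_th = 2.98 V, R_th = 5.45 kΩ

V_th is the open-circuit tap voltage: 37.1 × 5.93/(68.0 + 5.93) = 2.98 V.
With the supply zeroed, Ra and Rb appear in parallel from the tap: R_th = Ra‖Rb = (68.0 × 5.93)/73.93 = 5.45 kΩ.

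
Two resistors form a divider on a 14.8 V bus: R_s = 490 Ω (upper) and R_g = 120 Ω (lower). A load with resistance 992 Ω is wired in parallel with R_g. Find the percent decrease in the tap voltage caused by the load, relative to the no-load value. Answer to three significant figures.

8.86 %

Unloaded V = 14.8 × 120/610.0 = 2.9115 V.
Loaded: R_g‖R_L = 107.1 Ω, giving V = 14.8 × 107.1/597.1 = 2.6536 V.
Drop = (2.9115 − 2.6536) / 2.9115 = 8.86 %.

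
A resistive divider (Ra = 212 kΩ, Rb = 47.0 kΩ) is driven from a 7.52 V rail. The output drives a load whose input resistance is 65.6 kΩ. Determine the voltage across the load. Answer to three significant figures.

The load sits in parallel with Rb: Rb‖R_L = (47.0 × 65.6) / (47.0 + 65.6) = 27.38 kΩ.
V_out = 7.52 × 27.38 / (212 + 27.38) = 7.52 × 27.38/239.4 = 0.860 V.

V_out ≈ 0.860 V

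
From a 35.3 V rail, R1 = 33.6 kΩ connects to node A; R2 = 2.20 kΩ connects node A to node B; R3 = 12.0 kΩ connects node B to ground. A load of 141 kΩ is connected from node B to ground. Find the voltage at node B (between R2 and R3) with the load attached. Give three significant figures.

At node B, R3 is in parallel with the load: R3‖R_L = 11.06 kΩ.
Below node A the resistance is R2 + (R3‖R_L) = 13.26 kΩ, so V_A = 35.3 × 13.26/46.86 = 9.988 V.
Then V_B = V_A × (R3‖R_L)/(R2 + R3‖R_L) = 9.988 × 11.06/13.26 = 8.33 V.

V ≈ 8.33 V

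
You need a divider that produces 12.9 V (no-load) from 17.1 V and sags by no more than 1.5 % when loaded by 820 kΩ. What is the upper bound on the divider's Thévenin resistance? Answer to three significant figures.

R_th ≤ 12.5 kΩ

Loading drop = R_th/(R_th + R_L) ≤ 0.0150, so R_th ≤ R_L · ε/(1−ε) = 820 kΩ × 0.0150/0.9850 = 12.5 kΩ.
(Any R1, R2 with R2/(R1+R2) = 0.754 and R1‖R2 ≤ 12.5 kΩ will meet the spec.)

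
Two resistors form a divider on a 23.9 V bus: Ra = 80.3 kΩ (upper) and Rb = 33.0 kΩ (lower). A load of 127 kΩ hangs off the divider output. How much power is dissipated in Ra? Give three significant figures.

Total resistance from the source is Ra + (Rb‖R_L) = 106.5 kΩ, so I = 23.9/106.5 kΩ = 0.2244 mA.
P = I²·Ra = (0.2244 mA)² × 80.3 kΩ = 4.04 mW.

P ≈ 4.04 mW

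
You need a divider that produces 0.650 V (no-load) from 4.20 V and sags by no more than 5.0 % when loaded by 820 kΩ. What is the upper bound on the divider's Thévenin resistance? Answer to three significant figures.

Loading drop = R_th/(R_th + R_L) ≤ 0.0500, so R_th ≤ R_L · ε/(1−ε) = 820 kΩ × 0.0500/0.9500 = 43.2 kΩ.
(Any R1, R2 with R2/(R1+R2) = 0.155 and R1‖R2 ≤ 43.2 kΩ will meet the spec.)

R_th ≤ 43.2 kΩ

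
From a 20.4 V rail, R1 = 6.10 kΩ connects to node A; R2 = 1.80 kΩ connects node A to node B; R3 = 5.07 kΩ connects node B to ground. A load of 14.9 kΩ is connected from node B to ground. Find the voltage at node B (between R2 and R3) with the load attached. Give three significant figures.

V ≈ 6.61 V

At node B, R3 is in parallel with the load: R3‖R_L = 3.783 kΩ.
Below node A the resistance is R2 + (R3‖R_L) = 5.583 kΩ, so V_A = 20.4 × 5.583/11.68 = 9.748 V.
Then V_B = V_A × (R3‖R_L)/(R2 + R3‖R_L) = 9.748 × 3.783/5.583 = 6.61 V.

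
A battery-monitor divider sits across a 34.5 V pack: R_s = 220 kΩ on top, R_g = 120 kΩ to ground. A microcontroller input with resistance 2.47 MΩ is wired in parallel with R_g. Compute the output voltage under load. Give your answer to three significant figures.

V_out ≈ 11.8 V

The load sits in parallel with R_g: R_g‖R_L = (120 × 2470) / (120 + 2470) = 114.4 kΩ.
V_out = 34.5 × 114.4 / (220 + 114.4) = 34.5 × 114.4/334.4 = 11.8 V.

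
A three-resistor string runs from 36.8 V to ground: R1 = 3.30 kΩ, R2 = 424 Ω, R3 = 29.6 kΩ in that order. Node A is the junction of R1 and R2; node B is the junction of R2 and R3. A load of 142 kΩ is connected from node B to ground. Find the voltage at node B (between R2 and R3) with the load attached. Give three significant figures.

At node B, R3 is in parallel with the load: R3‖R_L = 24490 Ω.
Below node A the resistance is R2 + (R3‖R_L) = 24920 Ω, so V_A = 36.8 × 24920/28220 = 32.50 V.
Then V_B = V_A × (R3‖R_L)/(R2 + R3‖R_L) = 32.50 × 24490/24920 = 31.9 V.

V ≈ 31.9 V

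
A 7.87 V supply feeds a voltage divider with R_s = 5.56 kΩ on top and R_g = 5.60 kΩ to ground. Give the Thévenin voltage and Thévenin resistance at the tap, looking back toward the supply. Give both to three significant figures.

V_th is the open-circuit tap voltage: 7.87 × 5.60/(5.56 + 5.60) = 3.95 V.
With the supply zeroed, R_s and R_g appear in parallel from the tap: R_th = R_s‖R_g = (5.56 × 5.60)/11.16 = 2.79 kΩ.

V_th = 3.95 V, R_th = 2.79 kΩ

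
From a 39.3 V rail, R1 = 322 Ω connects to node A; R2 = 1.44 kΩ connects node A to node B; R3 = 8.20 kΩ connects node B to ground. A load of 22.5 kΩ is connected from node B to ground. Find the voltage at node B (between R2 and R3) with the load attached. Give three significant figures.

V ≈ 30.4 V

At node B, R3 is in parallel with the load: R3‖R_L = 6010 Ω.
Below node A the resistance is R2 + (R3‖R_L) = 7450 Ω, so V_A = 39.3 × 7450/7772 = 37.67 V.
Then V_B = V_A × (R3‖R_L)/(R2 + R3‖R_L) = 37.67 × 6010/7450 = 30.4 V.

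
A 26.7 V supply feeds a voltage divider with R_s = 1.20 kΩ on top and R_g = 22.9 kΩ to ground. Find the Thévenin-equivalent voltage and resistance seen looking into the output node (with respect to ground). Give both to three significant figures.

V_th = 25.4 V, R_th = 1.14 kΩ

V_th is the open-circuit tap voltage: 26.7 × 22.9/(1.20 + 22.9) = 25.4 V.
With the supply zeroed, R_s and R_g appear in parallel from the tap: R_th = R_s‖R_g = (1.20 × 22.9)/24.10 = 1.14 kΩ.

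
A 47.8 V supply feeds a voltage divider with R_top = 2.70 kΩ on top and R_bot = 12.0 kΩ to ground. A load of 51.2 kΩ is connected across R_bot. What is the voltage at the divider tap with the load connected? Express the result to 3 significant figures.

V_out ≈ 37.4 V

The load sits in parallel with R_bot: R_bot‖R_L = (12.0 × 51.2) / (12.0 + 51.2) = 9.722 kΩ.
V_out = 47.8 × 9.722 / (2.70 + 9.722) = 47.8 × 9.722/12.42 = 37.4 V.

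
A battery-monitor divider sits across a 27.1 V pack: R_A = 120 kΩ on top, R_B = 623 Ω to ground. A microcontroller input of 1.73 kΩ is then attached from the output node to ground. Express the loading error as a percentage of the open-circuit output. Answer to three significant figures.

26.4 %

Unloaded V = 27.1 × 623/120600 = 0.1400 V.
Loaded: R_B‖R_L = 458.0 Ω, giving V = 27.1 × 458.0/120500 = 0.1030 V.
Drop = (0.1400 − 0.1030) / 0.1400 = 26.4 %.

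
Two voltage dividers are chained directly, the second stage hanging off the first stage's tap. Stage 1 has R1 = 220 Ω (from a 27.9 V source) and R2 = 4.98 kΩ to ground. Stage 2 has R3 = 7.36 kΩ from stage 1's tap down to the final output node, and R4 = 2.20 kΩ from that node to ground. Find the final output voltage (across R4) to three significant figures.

Stage 2 presents R3+R4 = 9560 Ω as a load on stage 1's tap.
Stage 1's lower leg becomes R2‖(R3+R4) = 3274 Ω, so V_mid = 27.9 × 3274/3494 = 26.14 V.
Stage 2 is itself unloaded: V_out = V_mid × R4/(R3+R4) = 26.14 × 2200/9560 = 6.02 V.

V_out ≈ 6.02 V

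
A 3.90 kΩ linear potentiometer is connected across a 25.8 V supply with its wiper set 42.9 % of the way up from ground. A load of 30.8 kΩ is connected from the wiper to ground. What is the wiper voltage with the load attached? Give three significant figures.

The wiper splits the pot into (1−α)R = 2.227 kΩ above and αR = 1.673 kΩ below.
Lower section ‖ load = 1.587 kΩ.
V_wiper = 25.8 × 1.587/(2.227 + 1.587) = 10.7 V.

V ≈ 10.7 V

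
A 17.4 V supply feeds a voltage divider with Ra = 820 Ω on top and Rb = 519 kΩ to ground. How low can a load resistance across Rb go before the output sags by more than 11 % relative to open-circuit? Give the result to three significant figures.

Output resistance R_th = Ra‖Rb = (820 × 519000)/519800 = 818.7 Ω.
The fractional drop is R_th/(R_th + R_L); requiring this ≤ 0.110 gives R_L ≥ R_th(1/0.110 − 1) = 818.7 × 8.091 = 6.62 kΩ.

R_L(min) ≈ 6.62 kΩ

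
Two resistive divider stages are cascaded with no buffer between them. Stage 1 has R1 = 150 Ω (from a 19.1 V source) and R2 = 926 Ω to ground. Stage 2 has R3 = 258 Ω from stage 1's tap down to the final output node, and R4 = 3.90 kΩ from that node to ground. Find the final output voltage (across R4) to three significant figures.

V_out ≈ 15.0 V

Stage 2 presents R3+R4 = 4158 Ω as a load on stage 1's tap.
Stage 1's lower leg becomes R2‖(R3+R4) = 757.3 Ω, so V_mid = 19.1 × 757.3/907.3 = 15.94 V.
Stage 2 is itself unloaded: V_out = V_mid × R4/(R3+R4) = 15.94 × 3900/4158 = 15.0 V.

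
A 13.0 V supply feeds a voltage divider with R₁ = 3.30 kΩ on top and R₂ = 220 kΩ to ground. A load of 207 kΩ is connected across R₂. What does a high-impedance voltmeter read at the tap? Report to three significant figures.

V_out ≈ 12.6 V

The load sits in parallel with R₂: R₂‖R_L = (220 × 207) / (220 + 207) = 106.7 kΩ.
V_out = 13.0 × 106.7 / (3.30 + 106.7) = 13.0 × 106.7/110.0 = 12.6 V.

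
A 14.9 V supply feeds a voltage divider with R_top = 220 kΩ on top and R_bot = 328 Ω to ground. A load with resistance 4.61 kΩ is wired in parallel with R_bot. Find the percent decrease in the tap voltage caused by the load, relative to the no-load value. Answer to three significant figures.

The divider's output (Thévenin) resistance is R_top‖R_bot = 327.5 Ω.
Fractional drop under load = R_th/(R_th + R_L) = 327.5 / (327.5 + 4610) = 0.06633.
So the output falls by 6.63 %.

6.63 %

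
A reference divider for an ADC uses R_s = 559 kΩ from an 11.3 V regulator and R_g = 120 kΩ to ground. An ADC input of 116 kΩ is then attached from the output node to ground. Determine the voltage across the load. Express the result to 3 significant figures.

V_out ≈ 1.08 V

The load sits in parallel with R_g: R_g‖R_L = (120 × 116) / (120 + 116) = 58.98 kΩ.
V_out = 11.3 × 58.98 / (559 + 58.98) = 11.3 × 58.98/618.0 = 1.08 V.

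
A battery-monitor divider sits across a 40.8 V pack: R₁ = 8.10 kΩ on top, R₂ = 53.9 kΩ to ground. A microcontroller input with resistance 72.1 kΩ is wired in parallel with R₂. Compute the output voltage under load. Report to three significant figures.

V_out ≈ 32.3 V

The load sits in parallel with R₂: R₂‖R_L = (53.9 × 72.1) / (53.9 + 72.1) = 30.84 kΩ.
V_out = 40.8 × 30.84 / (8.10 + 30.84) = 40.8 × 30.84/38.94 = 32.3 V.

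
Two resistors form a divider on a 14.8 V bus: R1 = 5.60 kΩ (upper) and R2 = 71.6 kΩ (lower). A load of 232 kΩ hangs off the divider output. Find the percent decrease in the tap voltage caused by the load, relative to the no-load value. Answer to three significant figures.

The divider's output (Thévenin) resistance is R1‖R2 = 5.194 kΩ.
Fractional drop under load = R_th/(R_th + R_L) = 5.194 / (5.194 + 232) = 0.02190.
So the output falls by 2.19 %.

2.19 %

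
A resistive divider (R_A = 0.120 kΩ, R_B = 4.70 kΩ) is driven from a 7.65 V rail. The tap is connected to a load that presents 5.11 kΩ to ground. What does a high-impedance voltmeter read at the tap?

The load sits in parallel with R_B: R_B‖R_L = (4700 × 5110) / (4700 + 5110) = 2448 Ω.
V_out = 7.65 × 2448 / (120 + 2448) = 7.65 × 2448/2568 = 7.29 V.

V_out ≈ 7.29 V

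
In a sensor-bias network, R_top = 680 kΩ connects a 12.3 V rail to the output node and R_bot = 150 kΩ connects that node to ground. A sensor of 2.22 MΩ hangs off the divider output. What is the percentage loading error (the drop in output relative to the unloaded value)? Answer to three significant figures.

5.25 %

The divider's output (Thévenin) resistance is R_top‖R_bot = 122.9 kΩ.
Fractional drop under load = R_th/(R_th + R_L) = 122.9 / (122.9 + 2220) = 0.05245.
So the output falls by 5.25 %.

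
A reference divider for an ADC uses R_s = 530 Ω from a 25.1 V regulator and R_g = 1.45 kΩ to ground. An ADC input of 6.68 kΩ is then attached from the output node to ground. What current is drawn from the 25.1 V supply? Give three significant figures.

R_g‖R_L = 1191 Ω, so the source sees R_s + R_g‖R_L = 1721 Ω.
I = 25.1 V / 1721 Ω = 14.6 mA.

I ≈ 14.6 mA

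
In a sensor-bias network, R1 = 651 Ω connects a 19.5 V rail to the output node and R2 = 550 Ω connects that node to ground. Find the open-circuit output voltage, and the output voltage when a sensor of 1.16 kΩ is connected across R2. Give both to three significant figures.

Unloaded: 8.93 V; loaded: 7.10 V

Open-circuit: V = 19.5 × 550/(651 + 550) = 8.93 V.
With the load, R2 becomes R2‖R_L = 373.1 Ω, so V = 19.5 × 373.1/1024 = 7.10 V.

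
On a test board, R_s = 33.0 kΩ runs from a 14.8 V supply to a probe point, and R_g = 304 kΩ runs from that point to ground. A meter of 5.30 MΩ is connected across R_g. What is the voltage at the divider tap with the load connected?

V_out ≈ 13.3 V

The load sits in parallel with R_g: R_g‖R_L = (304 × 5300) / (304 + 5300) = 287.5 kΩ.
V_out = 14.8 × 287.5 / (33.0 + 287.5) = 14.8 × 287.5/320.5 = 13.3 V.
(Unloaded it would have been 13.4 V.)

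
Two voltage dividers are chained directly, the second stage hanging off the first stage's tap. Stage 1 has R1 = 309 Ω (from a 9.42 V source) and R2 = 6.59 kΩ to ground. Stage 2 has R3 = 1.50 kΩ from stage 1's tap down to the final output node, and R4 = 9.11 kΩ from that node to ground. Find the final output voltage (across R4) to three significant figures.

Stage 2 presents R3+R4 = 10610 Ω as a load on stage 1's tap.
Stage 1's lower leg becomes R2‖(R3+R4) = 4065 Ω, so V_mid = 9.42 × 4065/4374 = 8.755 V.
Stage 2 is itself unloaded: V_out = V_mid × R4/(R3+R4) = 8.755 × 9110/10610 = 7.52 V.

V_out ≈ 7.52 V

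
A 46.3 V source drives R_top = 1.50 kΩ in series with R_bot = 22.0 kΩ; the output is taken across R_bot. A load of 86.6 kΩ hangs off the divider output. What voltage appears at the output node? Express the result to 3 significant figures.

V_out ≈ 42.7 V

The load sits in parallel with R_bot: R_bot‖R_L = (22.0 × 86.6) / (22.0 + 86.6) = 17.54 kΩ.
V_out = 46.3 × 17.54 / (1.50 + 17.54) = 46.3 × 17.54/19.04 = 42.7 V.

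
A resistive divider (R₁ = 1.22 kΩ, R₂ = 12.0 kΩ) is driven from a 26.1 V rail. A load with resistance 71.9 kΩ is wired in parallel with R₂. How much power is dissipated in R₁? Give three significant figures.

Total resistance from the source is R₁ + (R₂‖R_L) = 11.50 kΩ, so I = 26.1/11.50 kΩ = 2.269 mA.
P = I²·R₁ = (2.269 mA)² × 1.22 kΩ = 6.28 mW.

P ≈ 6.28 mW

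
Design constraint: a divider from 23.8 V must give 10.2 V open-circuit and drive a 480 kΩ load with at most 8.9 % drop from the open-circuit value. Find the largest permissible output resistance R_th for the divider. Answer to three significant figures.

Loading drop = R_th/(R_th + R_L) ≤ 0.0890, so R_th ≤ R_L · ε/(1−ε) = 480 kΩ × 0.0890/0.9110 = 46.9 kΩ.

R_th ≤ 46.9 kΩ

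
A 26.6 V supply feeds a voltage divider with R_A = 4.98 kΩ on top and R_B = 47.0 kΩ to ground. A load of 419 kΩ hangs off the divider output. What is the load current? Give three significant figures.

I_L ≈ 0.0568 mA

R_B‖R_L = 42.26 kΩ; V_out = 26.6 × 42.26/47.24 = 23.80 V.
I_L = V_out / R_L = 23.80 / 419 kΩ = 0.0568 mA.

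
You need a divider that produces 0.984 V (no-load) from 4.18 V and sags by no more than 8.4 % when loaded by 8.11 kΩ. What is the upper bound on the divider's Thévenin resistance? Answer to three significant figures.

R_th ≤ 744 Ω

Loading drop = R_th/(R_th + R_L) ≤ 0.0840, so R_th ≤ R_L · ε/(1−ε) = 8.11 kΩ × 0.0840/0.9160 = 744 Ω.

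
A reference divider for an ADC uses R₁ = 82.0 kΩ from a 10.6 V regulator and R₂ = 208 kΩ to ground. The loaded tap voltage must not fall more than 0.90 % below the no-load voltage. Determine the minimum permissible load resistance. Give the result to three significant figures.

R_L(min) ≈ 6.48 MΩ

Output resistance R_th = R₁‖R₂ = (82.0 × 208)/290.0 = 58.81 kΩ.
The fractional drop is R_th/(R_th + R_L); requiring this ≤ 0.00900 gives R_L ≥ R_th(1/0.00900 − 1) = 58.81 × 110.1 = 6.48 MΩ.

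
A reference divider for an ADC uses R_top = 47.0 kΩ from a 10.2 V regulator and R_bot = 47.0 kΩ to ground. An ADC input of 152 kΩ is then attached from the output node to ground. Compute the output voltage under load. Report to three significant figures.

V_out ≈ 4.42 V

The load sits in parallel with R_bot: R_bot‖R_L = (47.0 × 152) / (47.0 + 152) = 35.90 kΩ.
V_out = 10.2 × 35.90 / (47.0 + 35.90) = 10.2 × 35.90/82.90 = 4.42 V.
(Unloaded it would have been 5.10 V.)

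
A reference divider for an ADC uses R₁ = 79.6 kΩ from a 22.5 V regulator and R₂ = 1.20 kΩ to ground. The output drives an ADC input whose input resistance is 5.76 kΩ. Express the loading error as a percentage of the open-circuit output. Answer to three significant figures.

17.0 %

The divider's output (Thévenin) resistance is R₁‖R₂ = 1.182 kΩ.
Fractional drop under load = R_th/(R_th + R_L) = 1.182 / (1.182 + 5.76) = 0.1703.
So the output falls by 17.0 %.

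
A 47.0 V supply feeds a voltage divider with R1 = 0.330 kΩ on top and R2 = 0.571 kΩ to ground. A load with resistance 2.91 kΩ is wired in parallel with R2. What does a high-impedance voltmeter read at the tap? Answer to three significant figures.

The load sits in parallel with R2: R2‖R_L = (571 × 2910) / (571 + 2910) = 477.3 Ω.
V_out = 47.0 × 477.3 / (330 + 477.3) = 47.0 × 477.3/807.3 = 27.8 V.

V_out ≈ 27.8 V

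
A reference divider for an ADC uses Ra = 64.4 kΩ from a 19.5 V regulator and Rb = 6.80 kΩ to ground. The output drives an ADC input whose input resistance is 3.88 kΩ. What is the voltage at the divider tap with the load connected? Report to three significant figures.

V_out ≈ 0.720 V

The load sits in parallel with Rb: Rb‖R_L = (6.80 × 3.88) / (6.80 + 3.88) = 2.470 kΩ.
V_out = 19.5 × 2.470 / (64.4 + 2.470) = 19.5 × 2.470/66.87 = 0.720 V.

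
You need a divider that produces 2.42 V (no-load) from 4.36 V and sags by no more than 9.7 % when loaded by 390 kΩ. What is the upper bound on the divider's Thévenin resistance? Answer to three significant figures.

R_th ≤ 41.9 kΩ

Loading drop = R_th/(R_th + R_L) ≤ 0.0970, so R_th ≤ R_L · ε/(1−ε) = 390 kΩ × 0.0970/0.9030 = 41.9 kΩ.
(Any R1, R2 with R2/(R1+R2) = 0.555 and R1‖R2 ≤ 41.9 kΩ will meet the spec.)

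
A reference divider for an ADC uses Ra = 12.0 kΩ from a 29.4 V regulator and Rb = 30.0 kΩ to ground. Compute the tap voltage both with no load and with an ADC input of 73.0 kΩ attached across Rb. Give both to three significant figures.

Open-circuit: V = 29.4 × 30.0/(12.0 + 30.0) = 21.0 V.
With the load, Rb becomes Rb‖R_L = 21.26 kΩ, so V = 29.4 × 21.26/33.26 = 18.8 V.

Unloaded: 21.0 V; loaded: 18.8 V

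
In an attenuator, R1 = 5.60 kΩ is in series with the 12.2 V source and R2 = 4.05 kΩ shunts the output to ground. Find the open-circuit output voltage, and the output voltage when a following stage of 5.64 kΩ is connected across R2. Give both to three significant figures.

Open-circuit: V = 12.2 × 4.05/(5.60 + 4.05) = 5.12 V.
With the load, R2 becomes R2‖R_L = 2.357 kΩ, so V = 12.2 × 2.357/7.957 = 3.61 V.

Unloaded: 5.12 V; loaded: 3.61 V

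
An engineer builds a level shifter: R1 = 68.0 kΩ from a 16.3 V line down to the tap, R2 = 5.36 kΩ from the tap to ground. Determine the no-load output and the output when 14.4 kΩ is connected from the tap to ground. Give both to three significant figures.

Unloaded: 1.19 V; loaded: 0.885 V

Open-circuit: V = 16.3 × 5.36/(68.0 + 5.36) = 1.19 V.
With the load, R2 becomes R2‖R_L = 3.906 kΩ, so V = 16.3 × 3.906/71.91 = 0.885 V.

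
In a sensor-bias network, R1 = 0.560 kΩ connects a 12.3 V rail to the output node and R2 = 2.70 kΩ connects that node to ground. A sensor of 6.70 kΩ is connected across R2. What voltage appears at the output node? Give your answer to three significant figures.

V_out ≈ 9.53 V

The load sits in parallel with R2: R2‖R_L = (2700 × 6700) / (2700 + 6700) = 1924 Ω.
V_out = 12.3 × 1924 / (560 + 1924) = 12.3 × 1924/2484 = 9.53 V.
(Unloaded it would have been 10.2 V.)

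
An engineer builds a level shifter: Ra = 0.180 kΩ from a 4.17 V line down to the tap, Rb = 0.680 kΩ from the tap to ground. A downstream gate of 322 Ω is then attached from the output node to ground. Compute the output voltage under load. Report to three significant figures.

The load sits in parallel with Rb: Rb‖R_L = (680 × 322) / (680 + 322) = 218.5 Ω.
V_out = 4.17 × 218.5 / (180 + 218.5) = 4.17 × 218.5/398.5 = 2.29 V.

V_out ≈ 2.29 V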